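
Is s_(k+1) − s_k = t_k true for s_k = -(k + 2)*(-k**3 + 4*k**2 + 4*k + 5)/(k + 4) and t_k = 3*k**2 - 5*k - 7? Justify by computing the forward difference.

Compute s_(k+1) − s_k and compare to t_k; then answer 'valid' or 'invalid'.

Invalid: residual 2*(-2*k**3 - 11*k**2 + 23*k + 23)/(k**2 + 9*k + 20) ≠ 0.

s_(k+1) = (k**4 + 2*k**3 - 12*k**2 - 39*k - 36)/(k + 5)
s_(k+1) − s_k = (3*k**4 + 18*k**3 - 14*k**2 - 117*k - 94)/(k**2 + 9*k + 20)
(s_(k+1) − s_k) − t_k = 2*(-2*k**3 - 11*k**2 + 23*k + 23)/(k**2 + 9*k + 20)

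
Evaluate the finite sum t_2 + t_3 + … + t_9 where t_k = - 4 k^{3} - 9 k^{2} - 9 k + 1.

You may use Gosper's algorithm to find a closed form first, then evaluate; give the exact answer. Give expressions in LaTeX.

r(k) = (4*k**3 + 21*k**2 + 39*k + 21)/(4*k**3 + 9*k**2 + 9*k - 1) after simplifying.
Take A(k)=1, B(k)=1, C(k)=k**3 + 9*k**2/4 + 9*k/4 - 1/4.
Need (1)·f(k+1) − (1)·f(k) = k**3 + 9*k**2/4 + 9*k/4 - 1/4.
deg f ≤ 4 (via 0,0,3).
Solve for f: f(k) = k*(k**3 + k**2 + k - 4)/4 (degree 4 ≤ 4).
Get s_k = R·t_k = k*(-k**3 - k**2 - k + 4) with R(k) = B(k−1)f(k)/C(k) = k*(k**3 + k**2 + k - 4)/(4*k**3 + 9*k**2 + 9*k - 1).
Δs = -4*k**3 - 9*k**2 - 9*k + 1, as required.
Sum = s_(10) − s_(2); s_(10) = -11060, s_(2) = -20 ⇒ -11040.

Σ = -11040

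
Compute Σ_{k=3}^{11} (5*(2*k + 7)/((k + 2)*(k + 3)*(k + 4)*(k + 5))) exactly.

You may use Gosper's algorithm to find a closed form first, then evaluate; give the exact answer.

t_(k+1)/t_k = (k + 2)*(2*k + 9)/((k + 6)*(2*k + 7)).
Factor: A=k + 2; B=k + 6; C=k + 7/2.
Need (k + 2)·f(k+1) − (k + 5)·f(k) = k + 7/2.
Degrees (1,1,1) ⇒ d ≤ 3.
Solving with deg f ≤ 3: f(k) = k*(k + 3)*(k + 6)/16.
So s_k = (B(k−1)f/C)·t_k = (k*(k + 3)*(k + 5)*(k + 6)/(8*(2*k + 7)))·t_k = 5*k*(k + 6)/(8*(k**2 + 6*k + 8)).
Verify: 5*(2*k + 7)/(k**4 + 14*k**3 + 71*k**2 + 154*k + 120) matches t_k.
Evaluate s at k=12 and k=3: 135/224 and 27/56; difference 27/224.

Σ = 27/224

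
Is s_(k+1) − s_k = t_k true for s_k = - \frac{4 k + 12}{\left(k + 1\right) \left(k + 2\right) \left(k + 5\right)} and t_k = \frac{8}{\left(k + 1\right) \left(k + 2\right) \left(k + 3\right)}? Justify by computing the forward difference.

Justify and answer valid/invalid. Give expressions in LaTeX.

Invalid: residual \frac{8 \left(- 3 k - 13\right)}{k^{5} + 17 k^{4} + 107 k^{3} + 307 k^{2} + 396 k + 180} ≠ 0.

s_(k+1) = 4*(-k - 4)/((k + 2)*(k + 3)*(k + 6))
s_(k+1) − s_k = 8*(k**2 + 8*k + 17)/(k**5 + 17*k**4 + 107*k**3 + 307*k**2 + 396*k + 180)
(s_(k+1) − s_k) − t_k = 8*(-3*k - 13)/(k**5 + 17*k**4 + 107*k**3 + 307*k**2 + 396*k + 180)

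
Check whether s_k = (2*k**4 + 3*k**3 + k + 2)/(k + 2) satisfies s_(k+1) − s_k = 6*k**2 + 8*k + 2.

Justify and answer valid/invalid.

s_(k+1) = (k + 2*(k + 1)**4 + 3*(k + 1)**3 + 3)/(k + 3)
s_(k+1) − s_k = (6*k**4 + 34*k**3 + 59*k**2 + 39*k + 10)/(k**2 + 5*k + 6)
(s_(k+1) − s_k) − t_k = (-4*k**3 - 19*k**2 - 19*k - 2)/(k**2 + 5*k + 6)

Invalid: residual (-4*k**3 - 19*k**2 - 19*k - 2)/(k**2 + 5*k + 6) ≠ 0.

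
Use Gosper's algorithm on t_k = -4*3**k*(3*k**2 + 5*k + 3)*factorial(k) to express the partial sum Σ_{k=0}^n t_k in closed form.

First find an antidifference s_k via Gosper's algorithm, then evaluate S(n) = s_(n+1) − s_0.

S(n) = -12*3**n*(n + 1)*factorial(n + 1)

Step 1: r(k) = 3*(3*k**3 + 14*k**2 + 22*k + 11)/(3*k**2 + 5*k + 3).
Normal form (A,B,C) = (3*k + 3, 1, k**2 + 5*k/3 + 1).
f must satisfy (3*k + 3)·f(k+1) − (1)·f(k) = k**2 + 5*k/3 + 1.
deg f ≤ 1 (via 1,0,2).
A polynomial solution: f(k) = k/3.
R(k) = B(k−1)·f(k)/C(k) = k/(3*k**2 + 5*k + 3); s_k = R·t_k = -4*3**k*k*factorial(k).
Δs = -4*3**k*(3*k**2 + 5*k + 3)*factorial(k), as required.
Σ_(k=0)^n t_k = s_(n+1) − s_(0) = (-12*3**n*(n + 1)*factorial(n + 1)) − (0), i.e. -12*3**n*(n + 1)*factorial(n + 1).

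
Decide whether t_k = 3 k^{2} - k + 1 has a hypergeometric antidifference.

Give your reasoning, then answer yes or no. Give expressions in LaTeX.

Yes. s_k = k \left(k^{2} - 2 k + 2\right).

The ratio is (-k + 3*(k + 1)**2)/(3*k**2 - k + 1).
Factor: A=1; B=1; C=k**2 - k/3 + 1/3.
f must satisfy (1)·f(k+1) − (1)·f(k) = k**2 - k/3 + 1/3.
Degrees (0,0,2) ⇒ d ≤ 3.
Solving with deg f ≤ 3: f(k) = k*(k**2 - 2*k + 2)/3.
Then R = B(k−1)f/C = k*(k**2 - 2*k + 2)/(3*k**2 - k + 1), so s_k = R(k)·t_k = k*(k**2 - 2*k + 2).
Verify: 3*k**2 - k + 1 matches t_k.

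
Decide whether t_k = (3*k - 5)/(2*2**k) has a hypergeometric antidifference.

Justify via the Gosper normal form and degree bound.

Yes. s_k = (2 - 3*k)/2**k.

Ratio r(k) = (3*k - 2)/(2*(3*k - 5)).
Normal form (A,B,C) = (1/2, 1, k - 5/3).
Solve (1/2)·f(k+1) − (1)·f(k) = k - 5/3.
Bound: deg f ≤ 1.
Solve for f: f(k) = -2*(3*k - 2)/3 (degree 1 ≤ 1).
R(k) = B(k−1)·f(k)/C(k) = -2*(3*k - 2)/(3*k - 5); s_k = R·t_k = (2 - 3*k)/2**k.
Check: Δs_k = (3*k - 5)/(2*2**k). ✓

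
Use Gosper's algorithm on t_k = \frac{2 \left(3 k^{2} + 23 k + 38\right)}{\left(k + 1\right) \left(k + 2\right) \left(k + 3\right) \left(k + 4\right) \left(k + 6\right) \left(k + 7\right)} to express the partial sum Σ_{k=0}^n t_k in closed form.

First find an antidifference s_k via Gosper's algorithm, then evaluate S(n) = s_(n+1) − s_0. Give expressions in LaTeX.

S(n) = \frac{n^{3} + 13 n^{2} + 50 n + 38}{9 \left(n^{3} + 13 n^{2} + 50 n + 56\right)}

Step 1: r(k) = (k + 1)*(k + 6)*(23*k + 3*(k + 1)**2 + 61)/((k + 5)*(k + 8)*(3*k**2 + 23*k + 38)).
Gosper form: A/B · C(k+1)/C(k) with A=k + 1, B=k + 8, C=k**3 + 38*k**2/3 + 51*k + 190/3.
Need (k + 1)·f(k+1) − (k + 7)·f(k) = k**3 + 38*k**2/3 + 51*k + 190/3.
d = 6 from the (1,1,3) case.
Coefficient equations give f(k) = k*(k + 2)*(k + 4)*(k + 5)*(k**2 + 10*k + 27)/54.
Get s_k = R·t_k = k*(k**2 + 10*k + 27)/(9*(k**3 + 10*k**2 + 27*k + 18)) with R(k) = B(k−1)f(k)/C(k) = k*(k + 2)*(k + 4)*(k + 7)*(k**2 + 10*k + 27)/(18*(3*k**2 + 23*k + 38)).
s_(k+1) − s_k = 2*(3*k**2 + 23*k + 38)/(k**6 + 23*k**5 + 207*k**4 + 925*k**3 + 2144*k**2 + 2412*k + 1008) = t_k.
Evaluate: s_(n+1) = (n**3 + 13*n**2 + 50*n + 38)/(9*(n**3 + 13*n**2 + 50*n + 56)); subtract s_(0) = 0 ⇒ S(n) = (n**3 + 13*n**2 + 50*n + 38)/(9*(n**3 + 13*n**2 + 50*n + 56)).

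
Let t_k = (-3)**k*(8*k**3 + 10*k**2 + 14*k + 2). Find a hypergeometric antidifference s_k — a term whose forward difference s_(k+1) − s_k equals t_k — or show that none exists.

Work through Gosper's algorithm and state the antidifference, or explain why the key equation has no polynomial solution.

Step 1: r(k) = 3*(-4*k**3 - 17*k**2 - 29*k - 17)/(4*k**3 + 5*k**2 + 7*k + 1).
So A=-3 and B=1, with C=k**3 + 5*k**2/4 + 7*k/4 + 1/4.
Solve (-3)·f(k+1) − (1)·f(k) = k**3 + 5*k**2/4 + 7*k/4 + 1/4.
Degrees (0,0,3) ⇒ d ≤ 3.
Match coefficients ⇒ f(k) = -(2*k**3 - 2*k**2 + 2*k - 1)/8.
R(k) = B(k−1)·f(k)/C(k) = -(2*k**3 - 2*k**2 + 2*k - 1)/(2*(4*k**3 + 5*k**2 + 7*k + 1)); s_k = R·t_k = (-3)**k*(-2*k**3 + 2*k**2 - 2*k + 1).
s_(k+1) − s_k = (-3)**k*(8*k**3 + 10*k**2 + 14*k + 2) = t_k.

s_k = (-3)**k*(-2*k**3 + 2*k**2 - 2*k + 1)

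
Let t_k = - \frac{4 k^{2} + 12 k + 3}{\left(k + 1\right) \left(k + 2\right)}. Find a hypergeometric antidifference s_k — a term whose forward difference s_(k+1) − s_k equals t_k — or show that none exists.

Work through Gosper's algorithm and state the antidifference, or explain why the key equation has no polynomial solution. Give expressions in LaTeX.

Compute t_(k+1)/t_k: get (k + 1)*(12*k + 4*(k + 1)**2 + 15)/((k + 3)*(4*k**2 + 12*k + 3)).
Gosper form: A/B · C(k+1)/C(k) with A=k + 1, B=k + 3, C=k**2 + 3*k + 3/4.
Set up (k + 1)·f(k+1) − (k + 2)·f(k) − (k**2 + 3*k + 3/4) = 0.
deg f ≤ 2 (via 1,1,2).
A polynomial solution: f(k) = k*(4*k - 1)/4.
So s_k = (B(k−1)f/C)·t_k = (k*(k + 2)*(4*k - 1)/(4*k**2 + 12*k + 3))·t_k = k*(1 - 4*k)/(k + 1).
Δs = (-4*k**2 - 12*k - 3)/(k**2 + 3*k + 2), as required.

s_k = \frac{k \left(1 - 4 k\right)}{k + 1}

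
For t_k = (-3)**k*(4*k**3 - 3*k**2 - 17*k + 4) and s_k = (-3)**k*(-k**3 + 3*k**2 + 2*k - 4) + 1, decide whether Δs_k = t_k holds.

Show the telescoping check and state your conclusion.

valid; difference matches t_k

s_(k+1) = 3*(-3)**k*k**3 - 15*(-3)**k*k + 1
s_(k+1) − s_k = (-3)**k*(4*k**3 - 3*k**2 - 17*k + 4)
(s_(k+1) − s_k) − t_k = 0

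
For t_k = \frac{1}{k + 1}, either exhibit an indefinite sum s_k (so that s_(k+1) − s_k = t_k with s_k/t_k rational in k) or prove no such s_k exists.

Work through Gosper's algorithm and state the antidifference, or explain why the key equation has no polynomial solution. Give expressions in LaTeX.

Compute t_(k+1)/t_k: get (k + 1)/(k + 2).
Take A(k)=k + 1, B(k)=k + 2, C(k)=1.
Set up (k + 1)·f(k+1) − (k + 1)·f(k) − (1) = 0.
deg f ≤ 0 (via 1,1,0).
Generic f = c0 gives residual -1; -1 = 0 cannot hold, so t_k is not Gosper-summable.

no hypergeometric antidifference exists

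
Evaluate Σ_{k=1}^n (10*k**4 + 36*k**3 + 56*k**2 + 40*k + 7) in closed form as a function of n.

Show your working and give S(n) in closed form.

The ratio is (10*k**4 + 76*k**3 + 224*k**2 + 300*k + 149)/(10*k**4 + 36*k**3 + 56*k**2 + 40*k + 7).
Factor: A=1; B=1; C=k**4 + 18*k**3/5 + 28*k**2/5 + 4*k + 7/10.
Solve (1)·f(k+1) − (1)·f(k) = k**4 + 18*k**3/5 + 28*k**2/5 + 4*k + 7/10.
From deg A=0, deg B=0, deg C=4: d=5.
Coefficient equations give f(k) = k*(2*k**4 + 4*k**3 + 4*k**2 + k - 4)/10.
So s_k = (B(k−1)f/C)·t_k = (k*(2*k**4 + 4*k**3 + 4*k**2 + k - 4)/(10*k**4 + 36*k**3 + 56*k**2 + 40*k + 7))·t_k = k*(2*k**4 + 4*k**3 + 4*k**2 + k - 4).
Check: Δs_k = 10*k**4 + 36*k**3 + 56*k**2 + 40*k + 7. ✓
Telescope: S(n) = s_(n+1) − s_(1) = 2*n**5 + 14*n**4 + 40*n**3 + 57*n**2 + 36*n + 7 − (7) = n*(2*n**4 + 14*n**3 + 40*n**2 + 57*n + 36).

S(n) = n*(2*n**4 + 14*n**3 + 40*n**2 + 57*n + 36)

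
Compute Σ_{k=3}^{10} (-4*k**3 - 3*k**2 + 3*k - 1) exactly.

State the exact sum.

Σ = -13056

t_(k+1)/t_k = (4*k**3 + 15*k**2 + 15*k + 5)/(4*k**3 + 3*k**2 - 3*k + 1).
Factor: A=1; B=1; C=k**3 + 3*k**2/4 - 3*k/4 + 1/4.
Solve (1)·f(k+1) − (1)·f(k) = k**3 + 3*k**2/4 - 3*k/4 + 1/4.
Degrees (0,0,3) ⇒ d ≤ 4.
Solving with deg f ≤ 4: f(k) = k*(k**3 - k**2 - 2*k + 3)/4.
Then R = B(k−1)f/C = k*(k**3 - k**2 - 2*k + 3)/(4*k**3 + 3*k**2 - 3*k + 1), so s_k = R(k)·t_k = k*(-k**3 + k**2 + 2*k - 3).
Verify: -4*k**3 - 3*k**2 + 3*k - 1 matches t_k.
Telescoping: Σ = s_(11) − s_(3) = -13101 − (-45) = -13056.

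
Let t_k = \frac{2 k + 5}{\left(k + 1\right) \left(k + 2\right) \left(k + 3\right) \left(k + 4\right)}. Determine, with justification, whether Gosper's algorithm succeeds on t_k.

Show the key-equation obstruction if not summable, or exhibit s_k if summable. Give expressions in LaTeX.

Yes. s_k = \frac{k \left(k + 4\right)}{3 \left(k^{2} + 4 k + 3\right)}.

Ratio r(k) = (k + 1)*(2*k + 7)/((k + 5)*(2*k + 5)).
So A=k + 1 and B=k + 5, with C=k + 5/2.
Set up (k + 1)·f(k+1) − (k + 4)·f(k) − (k + 5/2) = 0.
d = 3 from the (1,1,1) case.
Match coefficients ⇒ f(k) = k*(k + 2)*(k + 4)/6.
R(k) = B(k−1)·f(k)/C(k) = k*(k + 2)*(k + 4)**2/(3*(2*k + 5)); s_k = R·t_k = k*(k + 4)/(3*(k**2 + 4*k + 3)).
Check: Δs_k = (2*k + 5)/(k**4 + 10*k**3 + 35*k**2 + 50*k + 24). ✓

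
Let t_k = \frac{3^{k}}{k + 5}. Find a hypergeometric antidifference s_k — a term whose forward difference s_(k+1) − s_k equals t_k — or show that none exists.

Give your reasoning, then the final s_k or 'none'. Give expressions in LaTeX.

Step 1: r(k) = 3*(k + 5)/(k + 6).
Gosper form: A/B · C(k+1)/C(k) with A=3*k + 15, B=k + 6, C=1.
Key eq: (3*k + 15)·f(k+1) = (k + 5)·f(k) + (1).
deg f ≤ -1 (via 1,1,0).
Bound -1 < 0, so the key equation has no polynomial solution.

not Gosper-summable; s_k does not exist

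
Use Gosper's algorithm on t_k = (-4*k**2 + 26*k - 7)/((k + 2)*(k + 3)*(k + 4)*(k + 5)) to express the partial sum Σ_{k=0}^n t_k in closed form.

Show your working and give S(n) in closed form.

Compute t_(k+1)/t_k: get -(k + 2)*(26*k - 4*(k + 1)**2 + 19)/((k + 6)*(4*k**2 - 26*k + 7)).
Take A(k)=k + 2, B(k)=k + 6, C(k)=k**2 - 13*k/2 + 7/4.
Set up (k + 2)·f(k+1) − (k + 5)·f(k) − (k**2 - 13*k/2 + 7/4) = 0.
deg f ≤ 3 (via 1,1,2).
Solving with deg f ≤ 3: f(k) = k*(k**2 - 23*k + 50)/32.
Then R = B(k−1)f/C = k*(k + 5)*(k**2 - 23*k + 50)/(8*(4*k**2 - 26*k + 7)), so s_k = R(k)·t_k = k*(-k**2 + 23*k - 50)/(8*(k + 2)*(k + 3)*(k + 4)).
s_(k+1) − s_k = (-4*k**2 + 26*k - 7)/(k**4 + 14*k**3 + 71*k**2 + 154*k + 120) = t_k.
Σ_(k=0)^n t_k = s_(n+1) − s_(0) = ((-n**3 + 20*n**2 - 7*n - 28)/(8*(n**3 + 12*n**2 + 47*n + 60))) − (0), i.e. (-n**3 + 20*n**2 - 7*n - 28)/(8*(n**3 + 12*n**2 + 47*n + 60)).

S(n) = (-n**3 + 20*n**2 - 7*n - 28)/(8*(n**3 + 12*n**2 + 47*n + 60))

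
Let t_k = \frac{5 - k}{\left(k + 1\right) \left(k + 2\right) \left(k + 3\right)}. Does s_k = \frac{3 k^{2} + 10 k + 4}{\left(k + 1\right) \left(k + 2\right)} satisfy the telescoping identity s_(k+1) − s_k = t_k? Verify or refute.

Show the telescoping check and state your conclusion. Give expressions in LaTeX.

s_(k+1) = (10*k + 3*(k + 1)**2 + 14)/((k + 2)*(k + 3))
s_(k+1) − s_k = (5 - k)/(k**3 + 6*k**2 + 11*k + 6)
(s_(k+1) − s_k) − t_k = 0

valid; difference matches t_k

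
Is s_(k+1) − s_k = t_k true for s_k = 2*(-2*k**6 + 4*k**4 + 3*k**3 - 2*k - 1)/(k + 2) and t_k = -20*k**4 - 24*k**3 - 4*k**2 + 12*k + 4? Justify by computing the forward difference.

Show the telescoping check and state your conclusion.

s_(k+1) = 2*(-2*k - 2*(k + 1)**6 + 4*(k + 1)**4 + 3*(k + 1)**3 - 3)/(k + 3)
s_(k+1) − s_k = 2*(-10*k**6 - 54*k**5 - 88*k**4 - 48*k**3 + 19*k**2 + 31*k + 7)/(k**2 + 5*k + 6)
(s_(k+1) − s_k) − t_k = 2*(8*k**5 + 34*k**4 + 28*k**3 - k**2 - 15*k - 5)/(k**2 + 5*k + 6)

Invalid: residual 2*(8*k**5 + 34*k**4 + 28*k**3 - k**2 - 15*k - 5)/(k**2 + 5*k + 6) ≠ 0.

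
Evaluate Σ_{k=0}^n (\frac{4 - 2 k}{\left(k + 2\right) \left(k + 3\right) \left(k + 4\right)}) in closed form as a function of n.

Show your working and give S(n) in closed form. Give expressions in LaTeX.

The ratio is (k - 1)*(k + 2)/((k - 2)*(k + 5)).
Gosper form: A/B · C(k+1)/C(k) with A=k + 2, B=k + 5, C=k - 2.
Set up (k + 2)·f(k+1) − (k + 4)·f(k) − (k - 2) = 0.
Bound: deg f ≤ 2.
Solve for f: f(k) = -k (degree 1 ≤ 2).
Get s_k = R·t_k = 2*k/((k + 2)*(k + 3)) with R(k) = B(k−1)f(k)/C(k) = -k*(k + 4)/(k - 2).
Δs = 2*(2 - k)/(k**3 + 9*k**2 + 26*k + 24), as required.
s_(n+1) = 2*(n + 1)/(n**2 + 7*n + 12) and s_(0) = 0, so S(n) = 2*(n + 1)/(n**2 + 7*n + 12).

S(n) = \frac{2 \left(n + 1\right)}{n^{2} + 7 n + 12}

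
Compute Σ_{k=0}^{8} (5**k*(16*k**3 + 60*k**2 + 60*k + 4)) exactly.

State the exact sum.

r(k) = 5*(4*k**3 + 27*k**2 + 57*k + 35)/(4*k**3 + 15*k**2 + 15*k + 1) after simplifying.
Gosper form: A/B · C(k+1)/C(k) with A=5, B=1, C=k**3 + 15*k**2/4 + 15*k/4 + 1/4.
Set up (5)·f(k+1) − (1)·f(k) − (k**3 + 15*k**2/4 + 15*k/4 + 1/4) = 0.
Bound: deg f ≤ 3.
Match coefficients ⇒ f(k) = (k - 1)*(k**2 + k + 1)/4.
Get s_k = R·t_k = 4*5**k*(k**3 - 1) with R(k) = B(k−1)f(k)/C(k) = (k - 1)*(k**2 + k + 1)/(4*k**3 + 15*k**2 + 15*k + 1).
s_(k+1) − s_k = 4*5**k*(-k**3 + 5*(k + 1)**3 - 4) = t_k.
Sum = s_(9) − s_(0); s_(9) = 5687500000, s_(0) = -4 ⇒ 5687500004.

Σ = 5687500004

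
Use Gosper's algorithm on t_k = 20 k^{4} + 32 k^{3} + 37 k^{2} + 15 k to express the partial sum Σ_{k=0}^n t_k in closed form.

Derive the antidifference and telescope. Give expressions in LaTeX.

Compute t_(k+1)/t_k: get (20*k**4 + 112*k**3 + 253*k**2 + 265*k + 104)/(k*(20*k**3 + 32*k**2 + 37*k + 15)).
Take A(k)=1, B(k)=1, C(k)=k**4 + 8*k**3/5 + 37*k**2/20 + 3*k/4.
Solve (1)·f(k+1) − (1)·f(k) = k**4 + 8*k**3/5 + 37*k**2/20 + 3*k/4.
d = 5 from the (0,0,4) case.
Coefficient equations give f(k) = k*(k - 1)*(4*k**3 + 2*k**2 + 5*k + 2)/20.
Then R = B(k−1)f/C = (k - 1)*(4*k**3 + 2*k**2 + 5*k + 2)/((5*k + 3)*(4*k**2 + 4*k + 5)), so s_k = R(k)·t_k = k*(4*k**4 - 2*k**3 + 3*k**2 - 3*k - 2).
Verify: k*(20*k**3 + 32*k**2 + 37*k + 15) matches t_k.
s_(n+1) = n*(4*n**4 + 18*n**3 + 35*n**2 + 34*n + 13) and s_(0) = 0, so S(n) = n*(4*n**4 + 18*n**3 + 35*n**2 + 34*n + 13).

S(n) = n \left(4 n^{4} + 18 n^{3} + 35 n^{2} + 34 n + 13\right)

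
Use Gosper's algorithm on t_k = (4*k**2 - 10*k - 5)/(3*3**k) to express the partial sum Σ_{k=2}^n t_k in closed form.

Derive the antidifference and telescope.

Ratio r(k) = (4*k**2 - 2*k - 11)/(3*(4*k**2 - 10*k - 5)).
Gosper form: A/B · C(k+1)/C(k) with A=1/3, B=1, C=k**2 - 5*k/2 - 5/4.
Set up (1/3)·f(k+1) − (1)·f(k) − (k**2 - 5*k/2 - 5/4) = 0.
From deg A=0, deg B=0, deg C=2: d=2.
A polynomial solution: f(k) = -3*(2*k**2 - 3*k - 3)/4.
Then R = B(k−1)f/C = -3*(2*k**2 - 3*k - 3)/(4*k**2 - 10*k - 5), so s_k = R(k)·t_k = (-2*k**2 + 3*k + 3)/3**k.
Check: Δs_k = (4*k**2 - 10*k - 5)/(3*3**k). ✓
Telescope: S(n) = s_(n+1) − s_(2) = 3**(-n - 1)*(-2*n**2 - n + 4) − (1/9) = 3**(-n - 2)*(-3**n - 6*n**2 - 3*n + 12).

S(n) = 3**(-n - 2)*(-3**n - 6*n**2 - 3*n + 12)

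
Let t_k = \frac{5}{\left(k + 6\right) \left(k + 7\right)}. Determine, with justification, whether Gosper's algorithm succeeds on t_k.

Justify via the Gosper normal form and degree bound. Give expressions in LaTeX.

Yes. s_k = \frac{5 k}{6 \left(k + 6\right)}.

Compute t_(k+1)/t_k: get (k + 6)/(k + 8).
Normal form (A,B,C) = (k + 6, k + 8, 1).
Need (k + 6)·f(k+1) − (k + 7)·f(k) = 1.
From deg A=1, deg B=1, deg C=0: d=1.
A polynomial solution: f(k) = k/6.
Get s_k = R·t_k = 5*k/(6*(k + 6)) with R(k) = B(k−1)f(k)/C(k) = k*(k + 7)/6.
Verify: 5/(k**2 + 13*k + 42) matches t_k.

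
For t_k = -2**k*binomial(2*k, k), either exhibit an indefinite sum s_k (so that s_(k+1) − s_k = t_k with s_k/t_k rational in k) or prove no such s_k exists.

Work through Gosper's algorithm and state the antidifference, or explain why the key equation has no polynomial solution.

none (Gosper's algorithm certifies no s_k)

Ratio r(k) = 4*(2*k + 1)/(k + 1).
Normal form (A,B,C) = (8*k + 4, k + 1, 1).
Solve (8*k + 4)·f(k+1) − (k)·f(k) = 1.
deg f ≤ -1 (via 1,1,0).
Negative degree bound (-1): no f exists, t_k not Gosper-summable.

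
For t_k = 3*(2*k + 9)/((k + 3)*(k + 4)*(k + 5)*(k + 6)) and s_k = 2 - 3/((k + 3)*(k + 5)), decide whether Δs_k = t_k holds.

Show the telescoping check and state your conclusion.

Valid: the claim telescopes to t_k.

s_(k+1) = 2 - 3/((k + 4)*(k + 6))
s_(k+1) − s_k = 3*(2*k + 9)/(k**4 + 18*k**3 + 119*k**2 + 342*k + 360)
(s_(k+1) − s_k) − t_k = 0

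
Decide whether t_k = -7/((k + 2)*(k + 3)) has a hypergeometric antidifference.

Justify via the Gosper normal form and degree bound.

Yes. s_k = -7*k/(2*k + 4).

r(k) = (k + 2)/(k + 4) after simplifying.
Normal form (A,B,C) = (k + 2, k + 4, 1).
f must satisfy (k + 2)·f(k+1) − (k + 3)·f(k) = 1.
From deg A=1, deg B=1, deg C=0: d=1.
Solve for f: f(k) = k/2 (degree 1 ≤ 1).
So s_k = (B(k−1)f/C)·t_k = (k*(k + 3)/2)·t_k = -7*k/(2*k + 4).
Δs = -7/(k**2 + 5*k + 6), as required.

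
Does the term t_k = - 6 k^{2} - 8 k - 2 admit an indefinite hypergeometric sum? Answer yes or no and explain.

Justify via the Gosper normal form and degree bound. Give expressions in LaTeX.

Ratio r(k) = (3*k**2 + 10*k + 8)/(3*k**2 + 4*k + 1).
Take A(k)=1, B(k)=1, C(k)=k**2 + 4*k/3 + 1/3.
Key eq: (1)·f(k+1) = (1)·f(k) + (k**2 + 4*k/3 + 1/3).
deg f ≤ 3 (via 0,0,2).
A polynomial solution: f(k) = k*(k + 1)*(2*k - 1)/6.
So s_k = (B(k−1)f/C)·t_k = (k*(2*k - 1)/(2*(3*k + 1)))·t_k = k*(-2*k**2 - k + 1).
s_(k+1) − s_k = -6*k**2 - 8*k - 2 = t_k.

Yes. s_k = k \left(- 2 k^{2} - k + 1\right).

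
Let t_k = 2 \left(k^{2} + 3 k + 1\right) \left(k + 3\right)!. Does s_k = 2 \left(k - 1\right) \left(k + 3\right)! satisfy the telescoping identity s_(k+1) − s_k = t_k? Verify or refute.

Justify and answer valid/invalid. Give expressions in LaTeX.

Valid: the claim telescopes to t_k.

s_(k+1) = 2*k*factorial(k + 4)
s_(k+1) − s_k = 2*(k**2 + 3*k + 1)*factorial(k + 3)
(s_(k+1) − s_k) − t_k = 0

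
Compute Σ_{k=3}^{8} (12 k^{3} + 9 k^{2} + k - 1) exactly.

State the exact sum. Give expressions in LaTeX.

Ratio r(k) = (k + 12*(k + 1)**3 + 9*(k + 1)**2)/(12*k**3 + 9*k**2 + k - 1).
Normal form (A,B,C) = (1, 1, k**3 + 3*k**2/4 + k/12 - 1/12).
Solve (1)·f(k+1) − (1)·f(k) = k**3 + 3*k**2/4 + k/12 - 1/12.
Degrees (0,0,3) ⇒ d ≤ 4.
Solving with deg f ≤ 4: f(k) = k**2*(3*k**2 - 3*k - 1)/12.
Certificate R = B(k−1)f/C = k**2*(3*k**2 - 3*k - 1)/((4*k - 1)*(3*k**2 + 3*k + 1)) gives s_k = k**2*(3*k**2 - 3*k - 1).
Check: Δs_k = 12*k**3 + 9*k**2 + k - 1. ✓
Evaluate s at k=9 and k=3: 17415 and 153; difference 17262.

Σ = 17262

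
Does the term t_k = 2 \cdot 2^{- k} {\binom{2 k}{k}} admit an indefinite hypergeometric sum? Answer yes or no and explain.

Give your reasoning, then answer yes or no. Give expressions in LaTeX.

t_(k+1)/t_k = (2*k + 1)/(k + 1).
A = 2*k + 1, B = k + 1, C = 1.
Set up (2*k + 1)·f(k+1) − (k)·f(k) − (1) = 0.
deg f ≤ -1 (via 1,1,0).
Bound -1 < 0, so the key equation has no polynomial solution.

No; the degree bound rules out any f.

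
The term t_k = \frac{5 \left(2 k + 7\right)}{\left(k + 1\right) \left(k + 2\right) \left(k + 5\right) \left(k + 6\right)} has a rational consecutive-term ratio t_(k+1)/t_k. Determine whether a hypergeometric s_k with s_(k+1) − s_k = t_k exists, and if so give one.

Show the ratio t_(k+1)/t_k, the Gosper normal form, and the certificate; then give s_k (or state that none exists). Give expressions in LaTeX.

Compute t_(k+1)/t_k: get (k + 1)*(k + 5)*(2*k + 9)/((k + 3)*(k + 7)*(2*k + 7)).
A = k + 1, B = k + 7, C = k**3 + 21*k**2/2 + 73*k/2 + 42.
Set up (k + 1)·f(k+1) − (k + 6)·f(k) − (k**3 + 21*k**2/2 + 73*k/2 + 42) = 0.
From deg A=1, deg B=1, deg C=3: d=5.
Solving with deg f ≤ 5: f(k) = k*(k + 2)*(k + 3)*(k + 4)*(k + 6)/10.
Get s_k = R·t_k = k*(k + 6)/(k**2 + 6*k + 5) with R(k) = B(k−1)f(k)/C(k) = k*(k + 2)*(k + 6)**2/(5*(2*k + 7)).
Verify: 5*(2*k + 7)/(k**4 + 14*k**3 + 65*k**2 + 112*k + 60) matches t_k.

s_k = \frac{k \left(k + 6\right)}{k^{2} + 6 k + 5}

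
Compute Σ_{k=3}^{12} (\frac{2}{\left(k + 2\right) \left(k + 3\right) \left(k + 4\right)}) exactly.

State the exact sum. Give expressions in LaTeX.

Σ = 7/240

t_(k+1)/t_k = (k + 2)/(k + 5).
A = k + 2, B = k + 5, C = 1.
Key eq: (k + 2)·f(k+1) = (k + 4)·f(k) + (1).
deg f ≤ 2 (via 1,1,0).
Coefficient equations give f(k) = k*(k + 5)/12.
Then R = B(k−1)f/C = k*(k + 4)*(k + 5)/12, so s_k = R(k)·t_k = k*(k + 5)/(6*(k + 2)*(k + 3)).
s_(k+1) − s_k = 2/(k**3 + 9*k**2 + 26*k + 24) = t_k.
Telescoping: Σ = s_(13) − s_(3) = 13/80 − (2/15) = 7/240.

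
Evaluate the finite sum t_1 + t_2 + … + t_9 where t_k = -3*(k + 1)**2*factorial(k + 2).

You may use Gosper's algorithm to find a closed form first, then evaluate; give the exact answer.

Step 1: r(k) = (k + 2)**2*(k + 3)/(k + 1)**2.
Gosper form: A/B · C(k+1)/C(k) with A=k + 3, B=1, C=k**2 + 2*k + 1.
Key eq: (k + 3)·f(k+1) = (1)·f(k) + (k**2 + 2*k + 1).
Degrees (1,0,2) ⇒ d ≤ 1.
Match coefficients ⇒ f(k) = k - 1.
R(k) = B(k−1)·f(k)/C(k) = (k - 1)/(k + 1)**2; s_k = R·t_k = -3*(k - 1)*factorial(k + 2).
s_(k+1) − s_k = -3*(k + 1)**2*factorial(k + 2) = t_k.
Evaluate s at k=10 and k=1: -12933043200 and 0; difference -12933043200.

Σ = -12933043200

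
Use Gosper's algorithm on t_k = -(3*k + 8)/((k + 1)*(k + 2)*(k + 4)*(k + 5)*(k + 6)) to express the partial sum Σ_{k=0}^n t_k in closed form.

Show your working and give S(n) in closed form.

S(n) = (-n**3 - 13*n**2 - 52*n - 40)/(20*(n**3 + 13*n**2 + 52*n + 60))

Step 1: r(k) = (k + 1)*(k + 4)*(3*k + 11)/((k + 3)*(k + 7)*(3*k + 8)).
A = k + 1, B = k + 7, C = k**2 + 17*k/3 + 8.
Key eq: (k + 1)·f(k+1) = (k + 6)·f(k) + (k**2 + 17*k/3 + 8).
From deg A=1, deg B=1, deg C=2: d=5.
A polynomial solution: f(k) = k*(k + 2)*(k + 3)*(k**2 + 10*k + 29)/60.
Certificate R = B(k−1)f/C = k*(k + 2)*(k + 6)*(k**2 + 10*k + 29)/(20*(3*k + 8)) gives s_k = k*(-k**2 - 10*k - 29)/(20*(k**3 + 10*k**2 + 29*k + 20)).
Verify: (-3*k - 8)/(k**5 + 18*k**4 + 121*k**3 + 372*k**2 + 508*k + 240) matches t_k.
s_(n+1) = (-n**3 - 13*n**2 - 52*n - 40)/(20*(n**3 + 13*n**2 + 52*n + 60)) and s_(0) = 0, so S(n) = (-n**3 - 13*n**2 - 52*n - 40)/(20*(n**3 + 13*n**2 + 52*n + 60)).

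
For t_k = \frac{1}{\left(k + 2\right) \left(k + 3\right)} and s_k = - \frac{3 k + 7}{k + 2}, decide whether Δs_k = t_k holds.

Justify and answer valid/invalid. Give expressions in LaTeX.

s_(k+1) = (-3*k - 10)/(k + 3)
s_(k+1) − s_k = 1/(k**2 + 5*k + 6)
(s_(k+1) − s_k) − t_k = 0

valid (s_(k+1) − s_k reduces to t_k)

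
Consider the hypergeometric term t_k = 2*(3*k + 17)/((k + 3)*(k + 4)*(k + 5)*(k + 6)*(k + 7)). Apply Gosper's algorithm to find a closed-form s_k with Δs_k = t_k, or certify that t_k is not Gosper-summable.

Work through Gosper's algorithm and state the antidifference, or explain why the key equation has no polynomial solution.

Step 1: r(k) = (k + 3)*(3*k + 20)/((k + 8)*(3*k + 17)).
Factor: A=k + 3; B=k + 8; C=k + 17/3.
Need (k + 3)·f(k+1) − (k + 7)·f(k) = k + 17/3.
Bound: deg f ≤ 4.
Solving with deg f ≤ 4: f(k) = k*(k + 5)*(k**2 + 13*k + 54)/216.
Then R = B(k−1)f/C = k*(k + 5)*(k + 7)*(k**2 + 13*k + 54)/(72*(3*k + 17)), so s_k = R(k)·t_k = k*(k**2 + 13*k + 54)/(36*(k**3 + 13*k**2 + 54*k + 72)).
Check: Δs_k = 2*(3*k + 17)/(k**5 + 25*k**4 + 245*k**3 + 1175*k**2 + 2754*k + 2520). ✓

s_k = k*(k**2 + 13*k + 54)/(36*(k**3 + 13*k**2 + 54*k + 72))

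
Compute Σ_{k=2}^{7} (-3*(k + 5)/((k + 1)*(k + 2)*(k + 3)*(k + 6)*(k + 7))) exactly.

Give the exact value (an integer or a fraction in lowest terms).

Step 1: r(k) = (k + 1)*(k + 6)**2/((k + 4)*(k + 5)*(k + 8)).
Gosper form: A/B · C(k+1)/C(k) with A=k + 1, B=k + 8, C=k**3 + 14*k**2 + 65*k + 100.
f must satisfy (k + 1)·f(k+1) − (k + 7)·f(k) = k**3 + 14*k**2 + 65*k + 100.
Degrees (1,1,3) ⇒ d ≤ 6.
Solving with deg f ≤ 6: f(k) = k*(k + 3)*(k + 4)**2*(k + 5)**2/36.
So s_k = (B(k−1)f/C)·t_k = (k*(k + 3)*(k + 4)*(k + 7)/36)·t_k = k*(-k**2 - 9*k - 20)/(12*(k**3 + 9*k**2 + 20*k + 12)).
Check: Δs_k = 3*(-k - 5)/(k**5 + 19*k**4 + 131*k**3 + 401*k**2 + 540*k + 252). ✓
Telescoping: Σ = s_(8) − s_(2) = -26/315 − (-7/96) = -97/10080.

Σ = -97/10080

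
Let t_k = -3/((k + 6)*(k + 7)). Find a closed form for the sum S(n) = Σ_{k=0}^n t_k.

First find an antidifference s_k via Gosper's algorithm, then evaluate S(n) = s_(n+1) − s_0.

Ratio r(k) = (k + 6)/(k + 8).
Take A(k)=k + 6, B(k)=k + 8, C(k)=1.
Need (k + 6)·f(k+1) − (k + 7)·f(k) = 1.
From deg A=1, deg B=1, deg C=0: d=1.
Solving with deg f ≤ 1: f(k) = k/6.
Then R = B(k−1)f/C = k*(k + 7)/6, so s_k = R(k)·t_k = -k/(2*k + 12).
Δs = -3/(k**2 + 13*k + 42), as required.
Evaluate: s_(n+1) = (-n - 1)/(2*(n + 7)); subtract s_(0) = 0 ⇒ S(n) = (-n - 1)/(2*(n + 7)).

S(n) = (-n - 1)/(2*(n + 7))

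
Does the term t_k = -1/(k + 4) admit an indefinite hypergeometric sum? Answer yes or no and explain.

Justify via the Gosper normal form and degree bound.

No — the linear system for f has no solution.

The ratio is (k + 4)/(k + 5).
Normal form (A,B,C) = (k + 4, k + 5, 1).
Key eq: (k + 4)·f(k+1) = (k + 4)·f(k) + (1).
d = 0 from the (1,1,0) case.
f = c0 ⇒ A·f(k+1) − B(k−1)·f(k) − C = -1. The system {-1 = 0} is inconsistent; no antidifference.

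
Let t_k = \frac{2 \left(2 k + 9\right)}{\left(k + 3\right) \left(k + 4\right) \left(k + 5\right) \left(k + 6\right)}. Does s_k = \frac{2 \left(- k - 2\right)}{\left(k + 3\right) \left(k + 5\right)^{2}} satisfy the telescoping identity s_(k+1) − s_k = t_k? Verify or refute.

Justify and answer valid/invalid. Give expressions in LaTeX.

Invalid: residual \frac{6 \left(- 3 k^{2} - 29 k - 69\right)}{k^{6} + 29 k^{5} + 347 k^{4} + 2191 k^{3} + 7692 k^{2} + 14220 k + 10800} ≠ 0.

s_(k+1) = 2*(-k - 3)/((k + 4)*(k + 6)**2)
s_(k+1) − s_k = 2*(2*k**3 + 22*k**2 + 72*k + 63)/(k**6 + 29*k**5 + 347*k**4 + 2191*k**3 + 7692*k**2 + 14220*k + 10800)
(s_(k+1) − s_k) − t_k = 6*(-3*k**2 - 29*k - 69)/(k**6 + 29*k**5 + 347*k**4 + 2191*k**3 + 7692*k**2 + 14220*k + 10800)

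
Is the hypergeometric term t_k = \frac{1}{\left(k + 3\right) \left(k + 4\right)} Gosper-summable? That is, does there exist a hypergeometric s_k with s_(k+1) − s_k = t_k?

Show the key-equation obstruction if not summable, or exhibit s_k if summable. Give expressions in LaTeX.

r(k) = (k + 3)/(k + 5) after simplifying.
Factor: A=k + 3; B=k + 5; C=1.
f must satisfy (k + 3)·f(k+1) − (k + 4)·f(k) = 1.
Bound: deg f ≤ 1.
A polynomial solution: f(k) = k/3.
Certificate R = B(k−1)f/C = k*(k + 4)/3 gives s_k = k/(3*(k + 3)).
Δs = 1/(k**2 + 7*k + 12), as required.

Yes. s_k = \frac{k}{3 \left(k + 3\right)}.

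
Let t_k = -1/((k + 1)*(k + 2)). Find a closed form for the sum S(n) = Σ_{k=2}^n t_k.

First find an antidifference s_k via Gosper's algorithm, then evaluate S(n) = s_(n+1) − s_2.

S(n) = (1 - n)/(3*(n + 2))

Compute t_(k+1)/t_k: get (k + 1)/(k + 3).
A = k + 1, B = k + 3, C = 1.
Need (k + 1)·f(k+1) − (k + 2)·f(k) = 1.
From deg A=1, deg B=1, deg C=0: d=1.
Coefficient equations give f(k) = k.
Get s_k = R·t_k = -k/(k + 1) with R(k) = B(k−1)f(k)/C(k) = k*(k + 2).
s_(k+1) − s_k = -1/(k**2 + 3*k + 2) = t_k.
s_(n+1) = (-n - 1)/(n + 2) and s_(2) = -2/3, so S(n) = (1 - n)/(3*(n + 2)).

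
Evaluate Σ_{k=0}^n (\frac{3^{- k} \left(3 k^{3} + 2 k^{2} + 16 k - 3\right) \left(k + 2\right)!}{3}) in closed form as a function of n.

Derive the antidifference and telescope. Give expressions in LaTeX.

S(n) = \frac{3^{- n} \left(6 \cdot 3^{n} + 3 n^{5} n! + 20 n^{4} n! + 43 n^{3} n! + 28 n^{2} n! - 10 n n! - 12 n!\right)}{3}

Ratio r(k) = (3*k**4 + 20*k**3 + 62*k**2 + 105*k + 54)/(3*(3*k**3 + 2*k**2 + 16*k - 3)).
Factor: A=k/3 + 1; B=1; C=k**3 + 2*k**2/3 + 16*k/3 - 1.
Need (k/3 + 1)·f(k+1) − (1)·f(k) = k**3 + 2*k**2/3 + 16*k/3 - 1.
From deg A=1, deg B=0, deg C=3: d=2.
A polynomial solution: f(k) = 3*k**2 - 4*k - 1.
Then R = B(k−1)f/C = 3*(3*k**2 - 4*k - 1)/(3*k**3 + 2*k**2 + 16*k - 3), so s_k = R(k)·t_k = (3*k**2 - 4*k - 1)*factorial(k + 2)/3**k.
Δs = (3*k**3 + 2*k**2 + 16*k - 3)*factorial(k + 2)/(3*3**k), as required.
Σ_(k=0)^n t_k = s_(n+1) − s_(0) = (3**(-n - 1)*(3*n**2 + 2*n - 2)*factorial(n + 3)) − (-2), i.e. (6*3**n + 3*n**5*factorial(n) + 20*n**4*factorial(n) + 43*n**3*factorial(n) + 28*n**2*factorial(n) - 10*n*factorial(n) - 12*factorial(n))/(3*3**n).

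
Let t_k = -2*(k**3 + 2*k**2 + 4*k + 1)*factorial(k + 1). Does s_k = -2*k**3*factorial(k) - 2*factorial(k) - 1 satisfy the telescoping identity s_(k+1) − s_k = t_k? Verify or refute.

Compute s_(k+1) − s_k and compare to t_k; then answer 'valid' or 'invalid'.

s_(k+1) = -2*(k + 1)**3*factorial(k + 1) - 2*factorial(k + 1) - 1
s_(k+1) − s_k = -2*(k**3 + 2*k**2 + 4*k + 1)*factorial(k + 1)
(s_(k+1) − s_k) − t_k = 0

valid; difference matches t_k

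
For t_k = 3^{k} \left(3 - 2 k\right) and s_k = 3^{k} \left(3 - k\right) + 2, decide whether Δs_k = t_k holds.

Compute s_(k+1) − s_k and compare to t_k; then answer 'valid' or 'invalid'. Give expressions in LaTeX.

Valid: the claim telescopes to t_k.

s_(k+1) = 3**(k + 1)*(2 - k) + 2
s_(k+1) − s_k = 3**k*(3 - 2*k)
(s_(k+1) − s_k) − t_k = 0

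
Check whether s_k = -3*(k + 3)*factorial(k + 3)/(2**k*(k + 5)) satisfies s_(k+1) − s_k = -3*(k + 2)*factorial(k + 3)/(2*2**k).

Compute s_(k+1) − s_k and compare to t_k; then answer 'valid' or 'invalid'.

s_(k+1) = -3*(k + 4)*factorial(k + 4)/(2*2**k*(k + 6))
s_(k+1) − s_k = -3*(k**3 + 11*k**2 + 38*k + 44)*factorial(k + 3)/(2*2**k*(k + 5)*(k + 6))
(s_(k+1) − s_k) − t_k = 3*(k**2 + 7*k + 8)*factorial(k + 3)/(2**k*(k + 5)*(k + 6))

Invalid: residual 3*(k**2 + 7*k + 8)*factorial(k + 3)/(2**k*(k + 5)*(k + 6)) ≠ 0.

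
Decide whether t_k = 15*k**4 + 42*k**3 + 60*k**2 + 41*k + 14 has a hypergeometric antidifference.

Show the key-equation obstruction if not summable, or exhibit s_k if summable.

Yes. s_k = k*(3*k**4 + 3*k**3 + 4*k**2 + k + 3).

Compute t_(k+1)/t_k: get (15*k**4 + 102*k**3 + 276*k**2 + 347*k + 172)/(15*k**4 + 42*k**3 + 60*k**2 + 41*k + 14).
So A=1 and B=1, with C=k**4 + 14*k**3/5 + 4*k**2 + 41*k/15 + 14/15.
Need (1)·f(k+1) − (1)·f(k) = k**4 + 14*k**3/5 + 4*k**2 + 41*k/15 + 14/15.
Bound: deg f ≤ 5.
Solving with deg f ≤ 5: f(k) = k*(3*k**4 + 3*k**3 + 4*k**2 + k + 3)/15.
So s_k = (B(k−1)f/C)·t_k = (k*(3*k**4 + 3*k**3 + 4*k**2 + k + 3)/(15*k**4 + 42*k**3 + 60*k**2 + 41*k + 14))·t_k = k*(3*k**4 + 3*k**3 + 4*k**2 + k + 3).
Δs = 15*k**4 + 42*k**3 + 60*k**2 + 41*k + 14, as required.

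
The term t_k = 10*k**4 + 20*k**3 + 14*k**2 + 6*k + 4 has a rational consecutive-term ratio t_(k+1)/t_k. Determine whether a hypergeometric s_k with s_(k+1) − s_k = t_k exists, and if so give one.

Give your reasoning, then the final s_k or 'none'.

s_k = k*(2*k**4 - 2*k**2 + k + 3)

The ratio is (5*k**4 + 30*k**3 + 67*k**2 + 67*k + 27)/(5*k**4 + 10*k**3 + 7*k**2 + 3*k + 2).
Normal form (A,B,C) = (1, 1, k**4 + 2*k**3 + 7*k**2/5 + 3*k/5 + 2/5).
f must satisfy (1)·f(k+1) − (1)·f(k) = k**4 + 2*k**3 + 7*k**2/5 + 3*k/5 + 2/5.
From deg A=0, deg B=0, deg C=4: d=5.
A polynomial solution: f(k) = k*(2*k**4 - 2*k**2 + k + 3)/10.
Then R = B(k−1)f/C = k*(2*k**4 - 2*k**2 + k + 3)/(2*(5*k**4 + 10*k**3 + 7*k**2 + 3*k + 2)), so s_k = R(k)·t_k = k*(2*k**4 - 2*k**2 + k + 3).
Δs = 10*k**4 + 20*k**3 + 14*k**2 + 6*k + 4, as required.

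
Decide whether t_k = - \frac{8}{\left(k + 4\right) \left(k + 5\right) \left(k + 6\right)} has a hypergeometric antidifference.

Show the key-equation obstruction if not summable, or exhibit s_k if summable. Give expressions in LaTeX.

Yes. s_k = \frac{k \left(- k - 9\right)}{5 \left(k + 4\right) \left(k + 5\right)}.

r(k) = (k + 4)/(k + 7) after simplifying.
Normal form (A,B,C) = (k + 4, k + 7, 1).
Set up (k + 4)·f(k+1) − (k + 6)·f(k) − (1) = 0.
From deg A=1, deg B=1, deg C=0: d=2.
Solving with deg f ≤ 2: f(k) = k*(k + 9)/40.
R(k) = B(k−1)·f(k)/C(k) = k*(k + 6)*(k + 9)/40; s_k = R·t_k = k*(-k - 9)/(5*(k + 4)*(k + 5)).
Check: Δs_k = -8/(k**3 + 15*k**2 + 74*k + 120). ✓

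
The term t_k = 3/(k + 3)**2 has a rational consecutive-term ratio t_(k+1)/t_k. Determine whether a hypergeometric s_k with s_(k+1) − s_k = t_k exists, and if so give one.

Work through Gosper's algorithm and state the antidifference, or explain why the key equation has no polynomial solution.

Compute t_(k+1)/t_k: get (k + 3)**2/(k + 4)**2.
So A=k**2 + 6*k + 9 and B=k**2 + 8*k + 16, with C=1.
Solve (k**2 + 6*k + 9)·f(k+1) − (k**2 + 6*k + 9)·f(k) = 1.
deg f ≤ 0 (via 2,2,0).
Put f(k) = c0: A·f(k+1) − B(k−1)·f(k) − C = -1; need -1 = 0 — inconsistent ⇒ no f, not summable.

not Gosper-summable; s_k does not exist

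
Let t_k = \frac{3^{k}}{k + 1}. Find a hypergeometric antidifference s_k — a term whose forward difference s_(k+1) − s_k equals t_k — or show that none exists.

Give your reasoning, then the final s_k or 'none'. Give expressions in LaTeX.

no hypergeometric antidifference exists

Compute t_(k+1)/t_k: get 3*(k + 1)/(k + 2).
Factor: A=3*k + 3; B=k + 2; C=1.
Set up (3*k + 3)·f(k+1) − (k + 1)·f(k) − (1) = 0.
From deg A=1, deg B=1, deg C=0: d=-1.
Negative degree bound (-1): no f exists, t_k not Gosper-summable.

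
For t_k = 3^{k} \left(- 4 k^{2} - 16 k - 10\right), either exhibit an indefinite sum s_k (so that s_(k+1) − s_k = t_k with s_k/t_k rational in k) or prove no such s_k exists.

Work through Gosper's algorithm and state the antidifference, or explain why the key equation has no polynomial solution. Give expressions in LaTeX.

Ratio r(k) = 3*(2*k**2 + 12*k + 15)/(2*k**2 + 8*k + 5).
Factor: A=3; B=1; C=k**2 + 4*k + 5/2.
Need (3)·f(k+1) − (1)·f(k) = k**2 + 4*k + 5/2.
Bound: deg f ≤ 2.
Solve for f: f(k) = (2*k**2 + 2*k - 1)/4 (degree 2 ≤ 2).
Certificate R = B(k−1)f/C = (2*k**2 + 2*k - 1)/(2*(2*k**2 + 8*k + 5)) gives s_k = 3**k*(-2*k**2 - 2*k + 1).
s_(k+1) − s_k = 3**k*(-4*k**2 - 16*k - 10) = t_k.

s_k = 3^{k} \left(- 2 k^{2} - 2 k + 1\right)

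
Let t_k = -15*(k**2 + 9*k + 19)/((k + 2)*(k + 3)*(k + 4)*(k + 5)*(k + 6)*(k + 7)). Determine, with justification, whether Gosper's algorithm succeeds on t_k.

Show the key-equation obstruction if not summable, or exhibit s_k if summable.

Yes. s_k = 5*k*(-k**2 - 12*k - 44)/(48*(k**3 + 12*k**2 + 44*k + 48)).

Compute t_(k+1)/t_k: get (k + 2)*(9*k + (k + 1)**2 + 28)/((k + 8)*(k**2 + 9*k + 19)).
A = k + 2, B = k + 8, C = k**2 + 9*k + 19.
Solve (k + 2)·f(k+1) − (k + 7)·f(k) = k**2 + 9*k + 19.
Degrees (1,1,2) ⇒ d ≤ 5.
Coefficient equations give f(k) = k*(k + 3)*(k + 5)*(k**2 + 12*k + 44)/144.
So s_k = (B(k−1)f/C)·t_k = (k*(k + 3)*(k + 5)*(k + 7)*(k**2 + 12*k + 44)/(144*(k**2 + 9*k + 19)))·t_k = 5*k*(-k**2 - 12*k - 44)/(48*(k**3 + 12*k**2 + 44*k + 48)).
Δs = 15*(-k**2 - 9*k - 19)/(k**6 + 27*k**5 + 295*k**4 + 1665*k**3 + 5104*k**2 + 8028*k + 5040), as required.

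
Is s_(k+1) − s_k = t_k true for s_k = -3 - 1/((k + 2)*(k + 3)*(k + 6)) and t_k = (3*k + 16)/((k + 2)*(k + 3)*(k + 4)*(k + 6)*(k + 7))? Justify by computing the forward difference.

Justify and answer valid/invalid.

Valid: the claim telescopes to t_k.

s_(k+1) = -3 - 1/((k + 3)*(k + 4)*(k + 7))
s_(k+1) − s_k = (3*k + 16)/(k**5 + 22*k**4 + 185*k**3 + 740*k**2 + 1404*k + 1008)
(s_(k+1) − s_k) − t_k = 0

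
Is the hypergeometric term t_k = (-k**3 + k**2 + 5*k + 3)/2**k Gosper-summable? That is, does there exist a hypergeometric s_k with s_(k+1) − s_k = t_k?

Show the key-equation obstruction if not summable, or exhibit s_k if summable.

Yes. s_k = 2**(1 - k)*(k**3 + 2*k**2 + 2*k + 2).

The ratio is (k**3/2 + k**2 - 2*k - 4)/(k**3 - k**2 - 5*k - 3).
Gosper form: A/B · C(k+1)/C(k) with A=1/2, B=1, C=k**3 - k**2 - 5*k - 3.
f must satisfy (1/2)·f(k+1) − (1)·f(k) = k**3 - k**2 - 5*k - 3.
deg f ≤ 3 (via 0,0,3).
A polynomial solution: f(k) = -2*(k**3 + 2*k**2 + 2*k + 2).
So s_k = (B(k−1)f/C)·t_k = (-2*(k**3 + 2*k**2 + 2*k + 2)/((k - 3)*(k + 1)**2))·t_k = 2**(1 - k)*(k**3 + 2*k**2 + 2*k + 2).
Check: Δs_k = (-k**3 + k**2 + 5*k + 3)/2**k. ✓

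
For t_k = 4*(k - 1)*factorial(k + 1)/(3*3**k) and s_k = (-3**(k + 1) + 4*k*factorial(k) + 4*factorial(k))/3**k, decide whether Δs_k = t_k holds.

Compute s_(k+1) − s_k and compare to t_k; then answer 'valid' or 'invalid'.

s_(k+1) = (-9*3**k + 4*k**2*factorial(k) + 12*k*factorial(k) + 8*factorial(k))/(3*3**k)
s_(k+1) − s_k = 4*(k - 1)*factorial(k + 1)/(3*3**k)
(s_(k+1) − s_k) − t_k = 0

Valid — Δs_k = t_k.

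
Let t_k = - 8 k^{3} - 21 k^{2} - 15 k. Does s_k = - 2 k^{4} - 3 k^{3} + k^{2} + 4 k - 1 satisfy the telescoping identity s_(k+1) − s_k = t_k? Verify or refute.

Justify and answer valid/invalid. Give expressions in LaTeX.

s_(k+1) = -2*k**4 - 11*k**3 - 20*k**2 - 11*k - 1
s_(k+1) − s_k = k*(-8*k**2 - 21*k - 15)
(s_(k+1) − s_k) − t_k = 0

valid; difference matches t_k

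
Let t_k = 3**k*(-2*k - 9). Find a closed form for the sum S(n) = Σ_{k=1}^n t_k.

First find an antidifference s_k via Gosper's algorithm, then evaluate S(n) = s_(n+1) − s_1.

Ratio r(k) = 3*(2*k + 11)/(2*k + 9).
Normal form (A,B,C) = (3, 1, k + 9/2).
Key eq: (3)·f(k+1) = (1)·f(k) + (k + 9/2).
deg f ≤ 1 (via 0,0,1).
Solving with deg f ≤ 1: f(k) = (k + 3)/2.
Then R = B(k−1)f/C = (k + 3)/(2*k + 9), so s_k = R(k)·t_k = 3**k*(-k - 3).
Verify: 3**k*(-2*k - 9) matches t_k.
Evaluate: s_(n+1) = 3**(n + 1)*(-n - 4); subtract s_(1) = -12 ⇒ S(n) = -3*3**n*n - 12*3**n + 12.

S(n) = -3*3**n*n - 12*3**n + 12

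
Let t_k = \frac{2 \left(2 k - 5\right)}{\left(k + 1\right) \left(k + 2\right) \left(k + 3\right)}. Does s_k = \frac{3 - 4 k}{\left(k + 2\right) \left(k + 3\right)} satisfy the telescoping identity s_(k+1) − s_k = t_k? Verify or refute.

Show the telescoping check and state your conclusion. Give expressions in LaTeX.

Invalid: residual \frac{2 \left(13 - 8 k\right)}{k^{4} + 10 k^{3} + 35 k^{2} + 50 k + 24} ≠ 0.

s_(k+1) = (-4*k - 1)/((k + 3)*(k + 4))
s_(k+1) − s_k = 2*(2*k - 7)/(k**3 + 9*k**2 + 26*k + 24)
(s_(k+1) − s_k) − t_k = 2*(13 - 8*k)/(k**4 + 10*k**3 + 35*k**2 + 50*k + 24)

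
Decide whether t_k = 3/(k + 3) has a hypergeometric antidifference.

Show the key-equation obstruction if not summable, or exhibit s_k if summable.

r(k) = (k + 3)/(k + 4) after simplifying.
Normal form (A,B,C) = (k + 3, k + 4, 1).
Set up (k + 3)·f(k+1) − (k + 3)·f(k) − (1) = 0.
From deg A=1, deg B=1, deg C=0: d=0.
Generic f = c0 gives residual -1; -1 = 0 cannot hold, so t_k is not Gosper-summable.

No — key equation has no polynomial f.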